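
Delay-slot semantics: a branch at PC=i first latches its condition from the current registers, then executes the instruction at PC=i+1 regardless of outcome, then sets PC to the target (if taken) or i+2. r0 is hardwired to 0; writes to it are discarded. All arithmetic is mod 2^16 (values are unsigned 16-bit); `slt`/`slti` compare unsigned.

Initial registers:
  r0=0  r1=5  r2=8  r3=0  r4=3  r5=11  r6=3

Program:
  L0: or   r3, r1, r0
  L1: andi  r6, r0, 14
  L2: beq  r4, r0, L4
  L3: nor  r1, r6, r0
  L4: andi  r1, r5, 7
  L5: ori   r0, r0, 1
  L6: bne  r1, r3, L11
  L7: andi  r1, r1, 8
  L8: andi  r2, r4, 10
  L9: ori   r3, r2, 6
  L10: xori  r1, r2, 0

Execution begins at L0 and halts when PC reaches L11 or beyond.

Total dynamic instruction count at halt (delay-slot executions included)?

8

PC=0  or   r3, r1, r0        | r0=0 r1=5 r2=8 r3=5 r4=3 r5=11 r6=3
PC=1  andi  r6, r0, 14       | r0=0 r1=5 r2=8 r3=5 r4=3 r5=11 r6=0
PC=2  beq  r4, r0, L4        | r0=0 r1=5 r2=8 r3=5 r4=3 r5=11 r6=0  [not taken]
PC=3  nor  r1, r6, r0        | r0=0 r1=65535 r2=8 r3=5 r4=3 r5=11 r6=0
PC=4  andi  r1, r5, 7        | r0=0 r1=3 r2=8 r3=5 r4=3 r5=11 r6=0
PC=5  ori   r0, r0, 1        | r0=0 r1=3 r2=8 r3=5 r4=3 r5=11 r6=0
PC=6  bne  r1, r3, L11       | r0=0 r1=3 r2=8 r3=5 r4=3 r5=11 r6=0  [TAKEN]
PC=7  andi  r1, r1, 8        | r0=0 r1=0 r2=8 r3=5 r4=3 r5=11 r6=0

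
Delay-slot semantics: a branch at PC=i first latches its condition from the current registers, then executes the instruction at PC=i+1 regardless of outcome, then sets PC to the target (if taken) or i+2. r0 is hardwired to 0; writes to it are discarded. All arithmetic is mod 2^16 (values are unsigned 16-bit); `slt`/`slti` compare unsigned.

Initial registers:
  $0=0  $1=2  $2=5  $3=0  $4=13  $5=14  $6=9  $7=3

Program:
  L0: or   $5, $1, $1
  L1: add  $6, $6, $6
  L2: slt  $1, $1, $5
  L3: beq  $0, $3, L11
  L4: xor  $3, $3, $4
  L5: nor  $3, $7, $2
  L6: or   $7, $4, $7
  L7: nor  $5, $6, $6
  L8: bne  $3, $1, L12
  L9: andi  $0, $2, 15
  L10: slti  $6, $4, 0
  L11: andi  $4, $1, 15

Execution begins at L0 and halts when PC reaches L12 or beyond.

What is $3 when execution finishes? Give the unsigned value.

13

[0] or   $5, $1, $1  →  {$0:0, $1:2, $2:5, $3:0, $4:13, $5:2, $6:9, $7:3}
[1] add  $6, $6, $6  →  {$0:0, $1:2, $2:5, $3:0, $4:13, $5:2, $6:18, $7:3}
[2] slt  $1, $1, $5  →  {$0:0, $1:0, $2:5, $3:0, $4:13, $5:2, $6:18, $7:3}
[3] beq  $0, $3, L11  →  {$0:0, $1:0, $2:5, $3:0, $4:13, $5:2, $6:18, $7:3}  ⟨branch taken⟩
[4] xor  $3, $3, $4  →  {$0:0, $1:0, $2:5, $3:13, $4:13, $5:2, $6:18, $7:3}
[11] andi  $4, $1, 15  →  {$0:0, $1:0, $2:5, $3:13, $4:0, $5:2, $6:18, $7:3}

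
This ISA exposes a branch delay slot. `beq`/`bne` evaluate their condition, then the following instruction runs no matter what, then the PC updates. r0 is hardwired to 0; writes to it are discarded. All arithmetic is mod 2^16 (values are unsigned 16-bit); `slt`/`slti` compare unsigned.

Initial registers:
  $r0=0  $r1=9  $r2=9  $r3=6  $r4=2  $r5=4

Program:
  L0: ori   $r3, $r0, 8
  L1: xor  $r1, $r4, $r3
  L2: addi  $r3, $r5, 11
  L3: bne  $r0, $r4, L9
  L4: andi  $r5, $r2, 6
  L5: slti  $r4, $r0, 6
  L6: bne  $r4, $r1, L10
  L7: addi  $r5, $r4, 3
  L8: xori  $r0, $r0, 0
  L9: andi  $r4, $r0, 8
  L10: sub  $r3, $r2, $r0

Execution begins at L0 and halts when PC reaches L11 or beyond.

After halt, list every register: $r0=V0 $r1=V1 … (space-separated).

PC=0  ori   $r3, $r0, 8      | $r0=0 $r1=9 $r2=9 $r3=8 $r4=2 $r5=4
PC=1  xor  $r1, $r4, $r3     | $r0=0 $r1=10 $r2=9 $r3=8 $r4=2 $r5=4
PC=2  addi  $r3, $r5, 11     | $r0=0 $r1=10 $r2=9 $r3=15 $r4=2 $r5=4
PC=3  bne  $r0, $r4, L9      | $r0=0 $r1=10 $r2=9 $r3=15 $r4=2 $r5=4  [TAKEN]
PC=4  andi  $r5, $r2, 6      | $r0=0 $r1=10 $r2=9 $r3=15 $r4=2 $r5=0
PC=9  andi  $r4, $r0, 8      | $r0=0 $r1=10 $r2=9 $r3=15 $r4=0 $r5=0
PC=10 sub  $r3, $r2, $r0     | $r0=0 $r1=10 $r2=9 $r3=9 $r4=0 $r5=0

$r0=0 $r1=10 $r2=9 $r3=9 $r4=0 $r5=0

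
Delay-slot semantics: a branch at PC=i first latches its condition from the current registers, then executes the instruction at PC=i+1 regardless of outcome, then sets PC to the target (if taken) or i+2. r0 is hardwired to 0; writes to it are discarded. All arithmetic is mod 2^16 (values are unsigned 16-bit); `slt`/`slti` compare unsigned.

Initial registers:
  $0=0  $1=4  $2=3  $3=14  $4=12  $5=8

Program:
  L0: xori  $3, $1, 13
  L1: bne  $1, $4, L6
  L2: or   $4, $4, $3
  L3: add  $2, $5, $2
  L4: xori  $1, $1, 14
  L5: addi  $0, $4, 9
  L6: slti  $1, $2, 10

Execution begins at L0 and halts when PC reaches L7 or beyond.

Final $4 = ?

PC=0  xori  $3, $1, 13       | $0=0 $1=4 $2=3 $3=9 $4=12 $5=8
PC=1  bne  $1, $4, L6        | $0=0 $1=4 $2=3 $3=9 $4=12 $5=8  [TAKEN]
PC=2  or   $4, $4, $3        | $0=0 $1=4 $2=3 $3=9 $4=13 $5=8
PC=6  slti  $1, $2, 10       | $0=0 $1=1 $2=3 $3=9 $4=13 $5=8

13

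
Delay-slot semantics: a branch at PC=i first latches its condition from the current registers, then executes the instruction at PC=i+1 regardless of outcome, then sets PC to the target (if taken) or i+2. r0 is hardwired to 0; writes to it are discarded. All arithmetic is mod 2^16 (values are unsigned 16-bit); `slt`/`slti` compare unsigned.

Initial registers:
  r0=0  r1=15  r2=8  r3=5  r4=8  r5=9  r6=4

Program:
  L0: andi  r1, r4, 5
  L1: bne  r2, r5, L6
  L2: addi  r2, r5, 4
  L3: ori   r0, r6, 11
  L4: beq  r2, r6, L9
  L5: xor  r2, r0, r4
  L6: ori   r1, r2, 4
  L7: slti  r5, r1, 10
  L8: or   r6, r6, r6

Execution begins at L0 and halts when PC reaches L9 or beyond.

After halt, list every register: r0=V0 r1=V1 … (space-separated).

  step pc=0: andi  r1, r4, 5  regs=(0,0,8,5,8,9,4)
  step pc=1: bne  r2, r5, L6  cond=T  regs=(0,0,8,5,8,9,4)
  step pc=2: addi  r2, r5, 4  regs=(0,0,13,5,8,9,4)
  step pc=6: ori   r1, r2, 4  regs=(0,13,13,5,8,9,4)
  step pc=7: slti  r5, r1, 10  regs=(0,13,13,5,8,0,4)
  step pc=8: or   r6, r6, r6  regs=(0,13,13,5,8,0,4)

r0=0 r1=13 r2=13 r3=5 r4=8 r5=0 r6=4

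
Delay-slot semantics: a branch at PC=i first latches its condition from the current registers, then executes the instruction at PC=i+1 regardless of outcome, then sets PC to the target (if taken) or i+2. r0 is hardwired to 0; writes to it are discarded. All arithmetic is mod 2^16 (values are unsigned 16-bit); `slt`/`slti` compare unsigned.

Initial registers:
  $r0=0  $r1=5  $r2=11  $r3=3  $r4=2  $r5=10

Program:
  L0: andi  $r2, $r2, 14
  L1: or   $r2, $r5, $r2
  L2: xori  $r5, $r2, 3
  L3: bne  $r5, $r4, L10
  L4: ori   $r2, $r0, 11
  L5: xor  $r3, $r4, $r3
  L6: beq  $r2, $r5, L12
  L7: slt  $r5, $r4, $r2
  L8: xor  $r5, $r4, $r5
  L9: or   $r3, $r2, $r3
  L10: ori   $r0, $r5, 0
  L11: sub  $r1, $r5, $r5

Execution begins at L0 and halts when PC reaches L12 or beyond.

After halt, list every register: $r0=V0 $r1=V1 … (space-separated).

$r0=0 $r1=0 $r2=11 $r3=3 $r4=2 $r5=9

  step pc=0: andi  $r2, $r2, 14  regs=(0,5,10,3,2,10)
  step pc=1: or   $r2, $r5, $r2  regs=(0,5,10,3,2,10)
  step pc=2: xori  $r5, $r2, 3  regs=(0,5,10,3,2,9)
  step pc=3: bne  $r5, $r4, L10  cond=T  regs=(0,5,10,3,2,9)
  step pc=4: ori   $r2, $r0, 11  regs=(0,5,11,3,2,9)
  step pc=10: ori   $r0, $r5, 0  regs=(0,5,11,3,2,9)
  step pc=11: sub  $r1, $r5, $r5  regs=(0,0,11,3,2,9)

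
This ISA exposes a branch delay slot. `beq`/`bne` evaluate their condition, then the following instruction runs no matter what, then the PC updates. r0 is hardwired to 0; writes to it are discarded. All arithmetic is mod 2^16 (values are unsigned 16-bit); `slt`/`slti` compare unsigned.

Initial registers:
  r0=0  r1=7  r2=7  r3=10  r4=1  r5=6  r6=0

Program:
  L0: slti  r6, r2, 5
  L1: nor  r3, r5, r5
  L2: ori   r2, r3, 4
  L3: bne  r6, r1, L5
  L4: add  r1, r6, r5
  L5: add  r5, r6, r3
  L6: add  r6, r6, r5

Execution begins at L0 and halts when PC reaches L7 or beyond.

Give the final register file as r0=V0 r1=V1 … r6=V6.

r0=0 r1=6 r2=65533 r3=65529 r4=1 r5=65529 r6=65529

  step pc=0: slti  r6, r2, 5  regs=(0,7,7,10,1,6,0)
  step pc=1: nor  r3, r5, r5  regs=(0,7,7,65529,1,6,0)
  step pc=2: ori   r2, r3, 4  regs=(0,7,65533,65529,1,6,0)
  step pc=3: bne  r6, r1, L5  cond=T  regs=(0,7,65533,65529,1,6,0)
  step pc=4: add  r1, r6, r5  regs=(0,6,65533,65529,1,6,0)
  step pc=5: add  r5, r6, r3  regs=(0,6,65533,65529,1,65529,0)
  step pc=6: add  r6, r6, r5  regs=(0,6,65533,65529,1,65529,65529)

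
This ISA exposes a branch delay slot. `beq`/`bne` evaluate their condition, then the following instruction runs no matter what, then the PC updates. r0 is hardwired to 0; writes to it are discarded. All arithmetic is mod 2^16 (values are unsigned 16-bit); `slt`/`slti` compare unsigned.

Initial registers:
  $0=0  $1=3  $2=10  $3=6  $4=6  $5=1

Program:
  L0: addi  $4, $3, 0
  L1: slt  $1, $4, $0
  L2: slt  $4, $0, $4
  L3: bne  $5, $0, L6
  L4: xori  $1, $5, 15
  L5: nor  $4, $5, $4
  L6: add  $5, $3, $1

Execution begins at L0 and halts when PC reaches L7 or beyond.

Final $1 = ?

  step pc=0: addi  $4, $3, 0  regs=(0,3,10,6,6,1)
  step pc=1: slt  $1, $4, $0  regs=(0,0,10,6,6,1)
  step pc=2: slt  $4, $0, $4  regs=(0,0,10,6,1,1)
  step pc=3: bne  $5, $0, L6  cond=T  regs=(0,0,10,6,1,1)
  step pc=4: xori  $1, $5, 15  regs=(0,14,10,6,1,1)
  step pc=6: add  $5, $3, $1  regs=(0,14,10,6,1,20)

14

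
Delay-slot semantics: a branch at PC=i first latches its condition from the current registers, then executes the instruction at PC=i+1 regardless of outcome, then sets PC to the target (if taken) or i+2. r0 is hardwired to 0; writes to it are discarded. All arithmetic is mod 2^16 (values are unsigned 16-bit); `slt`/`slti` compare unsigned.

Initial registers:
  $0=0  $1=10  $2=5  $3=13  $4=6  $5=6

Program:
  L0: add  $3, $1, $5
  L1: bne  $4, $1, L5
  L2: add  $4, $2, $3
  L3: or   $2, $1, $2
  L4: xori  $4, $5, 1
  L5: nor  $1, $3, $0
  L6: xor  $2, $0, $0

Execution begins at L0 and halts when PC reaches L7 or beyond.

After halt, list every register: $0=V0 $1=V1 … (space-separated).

  step pc=0: add  $3, $1, $5  regs=(0,10,5,16,6,6)
  step pc=1: bne  $4, $1, L5  cond=T  regs=(0,10,5,16,6,6)
  step pc=2: add  $4, $2, $3  regs=(0,10,5,16,21,6)
  step pc=5: nor  $1, $3, $0  regs=(0,65519,5,16,21,6)
  step pc=6: xor  $2, $0, $0  regs=(0,65519,0,16,21,6)

$0=0 $1=65519 $2=0 $3=16 $4=21 $5=6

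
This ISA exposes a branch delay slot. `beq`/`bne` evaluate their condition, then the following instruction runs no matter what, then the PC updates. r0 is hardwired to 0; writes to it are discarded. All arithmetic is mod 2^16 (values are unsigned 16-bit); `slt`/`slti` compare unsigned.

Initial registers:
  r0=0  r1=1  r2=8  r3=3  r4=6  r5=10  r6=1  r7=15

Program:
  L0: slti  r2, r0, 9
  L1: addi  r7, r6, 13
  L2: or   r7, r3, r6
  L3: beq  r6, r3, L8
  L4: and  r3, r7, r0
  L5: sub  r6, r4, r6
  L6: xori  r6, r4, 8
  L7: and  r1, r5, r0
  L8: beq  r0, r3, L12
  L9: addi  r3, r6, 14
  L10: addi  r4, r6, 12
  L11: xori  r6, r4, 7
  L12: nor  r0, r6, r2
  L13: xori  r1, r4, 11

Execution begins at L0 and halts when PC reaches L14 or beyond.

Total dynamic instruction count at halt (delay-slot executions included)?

12

[0] slti  r2, r0, 9  →  {r0:0, r1:1, r2:1, r3:3, r4:6, r5:10, r6:1, r7:15}
[1] addi  r7, r6, 13  →  {r0:0, r1:1, r2:1, r3:3, r4:6, r5:10, r6:1, r7:14}
[2] or   r7, r3, r6  →  {r0:0, r1:1, r2:1, r3:3, r4:6, r5:10, r6:1, r7:3}
[3] beq  r6, r3, L8  →  {r0:0, r1:1, r2:1, r3:3, r4:6, r5:10, r6:1, r7:3}  ⟨branch fallthrough⟩
[4] and  r3, r7, r0  →  {r0:0, r1:1, r2:1, r3:0, r4:6, r5:10, r6:1, r7:3}
[5] sub  r6, r4, r6  →  {r0:0, r1:1, r2:1, r3:0, r4:6, r5:10, r6:5, r7:3}
[6] xori  r6, r4, 8  →  {r0:0, r1:1, r2:1, r3:0, r4:6, r5:10, r6:14, r7:3}
[7] and  r1, r5, r0  →  {r0:0, r1:0, r2:1, r3:0, r4:6, r5:10, r6:14, r7:3}
[8] beq  r0, r3, L12  →  {r0:0, r1:0, r2:1, r3:0, r4:6, r5:10, r6:14, r7:3}  ⟨branch taken⟩
[9] addi  r3, r6, 14  →  {r0:0, r1:0, r2:1, r3:28, r4:6, r5:10, r6:14, r7:3}
[12] nor  r0, r6, r2  →  {r0:0, r1:0, r2:1, r3:28, r4:6, r5:10, r6:14, r7:3}
[13] xori  r1, r4, 11  →  {r0:0, r1:13, r2:1, r3:28, r4:6, r5:10, r6:14, r7:3}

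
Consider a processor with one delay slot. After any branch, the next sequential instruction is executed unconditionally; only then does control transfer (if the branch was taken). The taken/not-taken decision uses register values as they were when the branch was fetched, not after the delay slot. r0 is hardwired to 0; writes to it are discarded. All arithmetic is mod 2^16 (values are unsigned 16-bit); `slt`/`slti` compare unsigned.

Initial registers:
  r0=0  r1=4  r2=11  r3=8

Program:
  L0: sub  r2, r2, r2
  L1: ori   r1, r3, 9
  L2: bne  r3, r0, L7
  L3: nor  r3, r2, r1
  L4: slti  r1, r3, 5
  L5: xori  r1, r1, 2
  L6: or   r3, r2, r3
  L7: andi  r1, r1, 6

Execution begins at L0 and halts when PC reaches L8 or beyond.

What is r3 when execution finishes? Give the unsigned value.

65526

#0 sub  r2, r2, r2 ; 0/4/0/8
#1 ori   r1, r3, 9 ; 0/9/0/8
#2 bne  r3, r0, L7 ; 0/9/0/8 ; →target
#3 nor  r3, r2, r1 ; 0/9/0/65526
#7 andi  r1, r1, 6 ; 0/0/0/65526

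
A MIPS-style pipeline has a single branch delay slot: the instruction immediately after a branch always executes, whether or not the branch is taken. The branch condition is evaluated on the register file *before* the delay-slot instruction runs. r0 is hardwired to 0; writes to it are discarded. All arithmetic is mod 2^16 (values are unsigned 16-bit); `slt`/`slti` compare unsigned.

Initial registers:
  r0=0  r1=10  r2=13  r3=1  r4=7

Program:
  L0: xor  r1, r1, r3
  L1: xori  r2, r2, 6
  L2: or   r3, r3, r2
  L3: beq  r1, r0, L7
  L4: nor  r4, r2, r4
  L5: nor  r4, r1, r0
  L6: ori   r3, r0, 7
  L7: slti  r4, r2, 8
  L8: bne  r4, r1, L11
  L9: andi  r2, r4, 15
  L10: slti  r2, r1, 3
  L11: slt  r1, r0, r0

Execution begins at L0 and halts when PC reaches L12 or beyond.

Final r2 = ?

  step pc=0: xor  r1, r1, r3  regs=(0,11,13,1,7)
  step pc=1: xori  r2, r2, 6  regs=(0,11,11,1,7)
  step pc=2: or   r3, r3, r2  regs=(0,11,11,11,7)
  step pc=3: beq  r1, r0, L7  cond=F  regs=(0,11,11,11,7)
  step pc=4: nor  r4, r2, r4  regs=(0,11,11,11,65520)
  step pc=5: nor  r4, r1, r0  regs=(0,11,11,11,65524)
  step pc=6: ori   r3, r0, 7  regs=(0,11,11,7,65524)
  step pc=7: slti  r4, r2, 8  regs=(0,11,11,7,0)
  step pc=8: bne  r4, r1, L11  cond=T  regs=(0,11,11,7,0)
  step pc=9: andi  r2, r4, 15  regs=(0,11,0,7,0)
  step pc=11: slt  r1, r0, r0  regs=(0,0,0,7,0)

0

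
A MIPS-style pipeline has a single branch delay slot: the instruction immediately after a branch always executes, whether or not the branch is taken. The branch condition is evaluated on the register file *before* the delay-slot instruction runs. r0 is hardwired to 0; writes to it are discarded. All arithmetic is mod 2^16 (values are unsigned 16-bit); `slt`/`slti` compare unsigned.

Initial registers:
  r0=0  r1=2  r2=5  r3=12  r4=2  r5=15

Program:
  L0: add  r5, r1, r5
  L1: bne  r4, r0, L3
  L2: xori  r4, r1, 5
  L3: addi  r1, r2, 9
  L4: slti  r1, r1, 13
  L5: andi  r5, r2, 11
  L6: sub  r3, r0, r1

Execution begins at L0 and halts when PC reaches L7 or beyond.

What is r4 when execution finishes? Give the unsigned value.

  step pc=0: add  r5, r1, r5  regs=(0,2,5,12,2,17)
  step pc=1: bne  r4, r0, L3  cond=T  regs=(0,2,5,12,2,17)
  step pc=2: xori  r4, r1, 5  regs=(0,2,5,12,7,17)
  step pc=3: addi  r1, r2, 9  regs=(0,14,5,12,7,17)
  step pc=4: slti  r1, r1, 13  regs=(0,0,5,12,7,17)
  step pc=5: andi  r5, r2, 11  regs=(0,0,5,12,7,1)
  step pc=6: sub  r3, r0, r1  regs=(0,0,5,0,7,1)

7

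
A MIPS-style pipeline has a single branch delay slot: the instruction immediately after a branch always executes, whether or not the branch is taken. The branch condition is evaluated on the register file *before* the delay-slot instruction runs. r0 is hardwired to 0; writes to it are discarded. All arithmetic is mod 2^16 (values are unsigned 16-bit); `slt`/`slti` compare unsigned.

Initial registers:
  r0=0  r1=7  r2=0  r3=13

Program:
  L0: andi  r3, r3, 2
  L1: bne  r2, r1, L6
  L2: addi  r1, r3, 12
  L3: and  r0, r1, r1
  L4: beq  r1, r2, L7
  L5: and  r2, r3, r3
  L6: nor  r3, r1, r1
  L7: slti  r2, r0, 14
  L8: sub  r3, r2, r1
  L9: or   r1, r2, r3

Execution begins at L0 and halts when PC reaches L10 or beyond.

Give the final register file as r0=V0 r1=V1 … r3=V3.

r0=0 r1=65525 r2=1 r3=65525

PC=0  andi  r3, r3, 2        | r0=0 r1=7 r2=0 r3=0
PC=1  bne  r2, r1, L6        | r0=0 r1=7 r2=0 r3=0  [TAKEN]
PC=2  addi  r1, r3, 12       | r0=0 r1=12 r2=0 r3=0
PC=6  nor  r3, r1, r1        | r0=0 r1=12 r2=0 r3=65523
PC=7  slti  r2, r0, 14       | r0=0 r1=12 r2=1 r3=65523
PC=8  sub  r3, r2, r1        | r0=0 r1=12 r2=1 r3=65525
PC=9  or   r1, r2, r3        | r0=0 r1=65525 r2=1 r3=65525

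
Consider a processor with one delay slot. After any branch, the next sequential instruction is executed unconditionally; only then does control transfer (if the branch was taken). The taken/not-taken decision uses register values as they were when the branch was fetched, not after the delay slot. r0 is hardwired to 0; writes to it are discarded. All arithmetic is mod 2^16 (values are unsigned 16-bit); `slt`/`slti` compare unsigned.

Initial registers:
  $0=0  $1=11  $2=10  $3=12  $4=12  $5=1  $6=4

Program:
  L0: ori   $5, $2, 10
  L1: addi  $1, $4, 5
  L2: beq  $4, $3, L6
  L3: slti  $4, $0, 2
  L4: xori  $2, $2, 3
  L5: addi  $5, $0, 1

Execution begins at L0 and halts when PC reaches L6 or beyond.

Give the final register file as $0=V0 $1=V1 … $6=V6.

$0=0 $1=17 $2=10 $3=12 $4=1 $5=10 $6=4

#0 ori   $5, $2, 10 ; 0/11/10/12/12/10/4
#1 addi  $1, $4, 5 ; 0/17/10/12/12/10/4
#2 beq  $4, $3, L6 ; 0/17/10/12/12/10/4 ; →target
#3 slti  $4, $0, 2 ; 0/17/10/12/1/10/4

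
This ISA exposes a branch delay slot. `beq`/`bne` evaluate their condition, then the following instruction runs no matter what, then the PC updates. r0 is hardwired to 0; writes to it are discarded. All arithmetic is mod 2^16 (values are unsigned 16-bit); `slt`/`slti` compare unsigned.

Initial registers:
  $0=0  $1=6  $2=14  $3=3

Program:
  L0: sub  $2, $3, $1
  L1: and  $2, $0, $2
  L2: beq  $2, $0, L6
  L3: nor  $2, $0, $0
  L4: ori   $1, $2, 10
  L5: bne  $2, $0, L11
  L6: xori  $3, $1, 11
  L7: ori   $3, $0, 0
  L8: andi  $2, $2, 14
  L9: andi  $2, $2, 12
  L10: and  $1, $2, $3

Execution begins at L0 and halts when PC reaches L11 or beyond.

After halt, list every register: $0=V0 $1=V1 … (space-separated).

$0=0 $1=0 $2=12 $3=0

PC=0  sub  $2, $3, $1        | $0=0 $1=6 $2=65533 $3=3
PC=1  and  $2, $0, $2        | $0=0 $1=6 $2=0 $3=3
PC=2  beq  $2, $0, L6        | $0=0 $1=6 $2=0 $3=3  [TAKEN]
PC=3  nor  $2, $0, $0        | $0=0 $1=6 $2=65535 $3=3
PC=6  xori  $3, $1, 11       | $0=0 $1=6 $2=65535 $3=13
PC=7  ori   $3, $0, 0        | $0=0 $1=6 $2=65535 $3=0
PC=8  andi  $2, $2, 14       | $0=0 $1=6 $2=14 $3=0
PC=9  andi  $2, $2, 12       | $0=0 $1=6 $2=12 $3=0
PC=10 and  $1, $2, $3        | $0=0 $1=0 $2=12 $3=0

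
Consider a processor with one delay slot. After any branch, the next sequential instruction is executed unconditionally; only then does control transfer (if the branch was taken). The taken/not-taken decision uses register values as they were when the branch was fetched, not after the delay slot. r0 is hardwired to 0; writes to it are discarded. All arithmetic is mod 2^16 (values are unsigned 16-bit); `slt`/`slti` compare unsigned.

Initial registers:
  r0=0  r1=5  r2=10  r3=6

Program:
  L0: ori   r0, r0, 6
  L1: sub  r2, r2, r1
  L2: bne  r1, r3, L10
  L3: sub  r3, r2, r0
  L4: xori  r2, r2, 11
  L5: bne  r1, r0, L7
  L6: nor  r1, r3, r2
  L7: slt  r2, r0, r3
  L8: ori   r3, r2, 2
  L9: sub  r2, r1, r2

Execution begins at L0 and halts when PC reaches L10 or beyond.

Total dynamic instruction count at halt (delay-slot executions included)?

4

PC=0  ori   r0, r0, 6        | r0=0 r1=5 r2=10 r3=6
PC=1  sub  r2, r2, r1        | r0=0 r1=5 r2=5 r3=6
PC=2  bne  r1, r3, L10       | r0=0 r1=5 r2=5 r3=6  [TAKEN]
PC=3  sub  r3, r2, r0        | r0=0 r1=5 r2=5 r3=5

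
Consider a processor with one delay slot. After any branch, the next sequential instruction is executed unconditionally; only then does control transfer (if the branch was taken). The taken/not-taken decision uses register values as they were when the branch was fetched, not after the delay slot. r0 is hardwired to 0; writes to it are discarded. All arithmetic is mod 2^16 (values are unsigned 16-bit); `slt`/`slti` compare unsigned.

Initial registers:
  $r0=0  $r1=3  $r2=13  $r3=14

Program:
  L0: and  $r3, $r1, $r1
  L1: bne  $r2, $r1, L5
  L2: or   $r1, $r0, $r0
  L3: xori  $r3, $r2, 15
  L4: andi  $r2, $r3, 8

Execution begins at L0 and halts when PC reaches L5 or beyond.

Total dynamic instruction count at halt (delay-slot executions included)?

  step pc=0: and  $r3, $r1, $r1  regs=(0,3,13,3)
  step pc=1: bne  $r2, $r1, L5  cond=T  regs=(0,3,13,3)
  step pc=2: or   $r1, $r0, $r0  regs=(0,0,13,3)

3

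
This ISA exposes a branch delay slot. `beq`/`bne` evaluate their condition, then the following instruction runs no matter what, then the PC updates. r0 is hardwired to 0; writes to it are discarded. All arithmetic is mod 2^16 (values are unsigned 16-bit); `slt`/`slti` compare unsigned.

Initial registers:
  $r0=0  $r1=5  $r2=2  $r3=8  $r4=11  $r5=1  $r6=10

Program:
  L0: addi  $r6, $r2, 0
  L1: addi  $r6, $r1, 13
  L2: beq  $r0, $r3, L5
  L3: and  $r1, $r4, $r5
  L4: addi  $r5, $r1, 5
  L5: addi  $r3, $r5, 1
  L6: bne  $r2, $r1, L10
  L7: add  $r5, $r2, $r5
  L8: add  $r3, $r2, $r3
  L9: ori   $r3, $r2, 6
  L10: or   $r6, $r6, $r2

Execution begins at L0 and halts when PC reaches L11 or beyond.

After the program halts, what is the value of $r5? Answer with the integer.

[0] addi  $r6, $r2, 0  →  {$r0:0, $r1:5, $r2:2, $r3:8, $r4:11, $r5:1, $r6:2}
[1] addi  $r6, $r1, 13  →  {$r0:0, $r1:5, $r2:2, $r3:8, $r4:11, $r5:1, $r6:18}
[2] beq  $r0, $r3, L5  →  {$r0:0, $r1:5, $r2:2, $r3:8, $r4:11, $r5:1, $r6:18}  ⟨branch fallthrough⟩
[3] and  $r1, $r4, $r5  →  {$r0:0, $r1:1, $r2:2, $r3:8, $r4:11, $r5:1, $r6:18}
[4] addi  $r5, $r1, 5  →  {$r0:0, $r1:1, $r2:2, $r3:8, $r4:11, $r5:6, $r6:18}
[5] addi  $r3, $r5, 1  →  {$r0:0, $r1:1, $r2:2, $r3:7, $r4:11, $r5:6, $r6:18}
[6] bne  $r2, $r1, L10  →  {$r0:0, $r1:1, $r2:2, $r3:7, $r4:11, $r5:6, $r6:18}  ⟨branch taken⟩
[7] add  $r5, $r2, $r5  →  {$r0:0, $r1:1, $r2:2, $r3:7, $r4:11, $r5:8, $r6:18}
[10] or   $r6, $r6, $r2  →  {$r0:0, $r1:1, $r2:2, $r3:7, $r4:11, $r5:8, $r6:18}

8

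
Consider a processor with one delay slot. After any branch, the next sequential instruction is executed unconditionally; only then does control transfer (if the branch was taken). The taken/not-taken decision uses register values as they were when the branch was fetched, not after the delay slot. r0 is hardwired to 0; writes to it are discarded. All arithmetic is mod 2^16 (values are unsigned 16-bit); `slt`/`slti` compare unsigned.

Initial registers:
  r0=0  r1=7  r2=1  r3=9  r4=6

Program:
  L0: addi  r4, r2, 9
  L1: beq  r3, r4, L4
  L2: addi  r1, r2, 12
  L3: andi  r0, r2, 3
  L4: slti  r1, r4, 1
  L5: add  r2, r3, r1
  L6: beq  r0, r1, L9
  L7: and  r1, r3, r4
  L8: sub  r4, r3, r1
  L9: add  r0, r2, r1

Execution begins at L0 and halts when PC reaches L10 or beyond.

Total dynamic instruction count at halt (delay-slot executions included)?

#0 addi  r4, r2, 9 ; 0/7/1/9/10
#1 beq  r3, r4, L4 ; 0/7/1/9/10 ; →fallthru
#2 addi  r1, r2, 12 ; 0/13/1/9/10
#3 andi  r0, r2, 3 ; 0/13/1/9/10
#4 slti  r1, r4, 1 ; 0/0/1/9/10
#5 add  r2, r3, r1 ; 0/0/9/9/10
#6 beq  r0, r1, L9 ; 0/0/9/9/10 ; →target
#7 and  r1, r3, r4 ; 0/8/9/9/10
#9 add  r0, r2, r1 ; 0/8/9/9/10

9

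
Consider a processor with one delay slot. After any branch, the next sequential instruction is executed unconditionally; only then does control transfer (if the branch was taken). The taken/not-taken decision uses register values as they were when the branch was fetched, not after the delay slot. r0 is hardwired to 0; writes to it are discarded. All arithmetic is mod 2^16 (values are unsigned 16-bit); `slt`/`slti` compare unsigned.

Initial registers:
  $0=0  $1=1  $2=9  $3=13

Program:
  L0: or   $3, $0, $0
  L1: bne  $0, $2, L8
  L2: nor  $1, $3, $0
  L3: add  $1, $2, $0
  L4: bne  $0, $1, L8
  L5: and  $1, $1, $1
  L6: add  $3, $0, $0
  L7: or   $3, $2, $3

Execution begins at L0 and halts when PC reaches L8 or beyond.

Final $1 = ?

[0] or   $3, $0, $0  →  {$0:0, $1:1, $2:9, $3:0}
[1] bne  $0, $2, L8  →  {$0:0, $1:1, $2:9, $3:0}  ⟨branch taken⟩
[2] nor  $1, $3, $0  →  {$0:0, $1:65535, $2:9, $3:0}

65535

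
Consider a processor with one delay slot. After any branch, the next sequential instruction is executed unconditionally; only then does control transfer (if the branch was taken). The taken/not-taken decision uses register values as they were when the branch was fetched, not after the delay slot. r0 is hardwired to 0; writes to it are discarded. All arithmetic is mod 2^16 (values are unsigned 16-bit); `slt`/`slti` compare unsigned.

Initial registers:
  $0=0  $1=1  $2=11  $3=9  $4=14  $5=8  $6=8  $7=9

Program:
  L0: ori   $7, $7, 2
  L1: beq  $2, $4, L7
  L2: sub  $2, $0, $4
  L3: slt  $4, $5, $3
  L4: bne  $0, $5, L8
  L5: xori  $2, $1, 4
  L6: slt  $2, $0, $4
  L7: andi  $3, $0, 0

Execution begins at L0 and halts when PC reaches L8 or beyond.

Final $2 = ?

5

#0 ori   $7, $7, 2 ; 0/1/11/9/14/8/8/11
#1 beq  $2, $4, L7 ; 0/1/11/9/14/8/8/11 ; →fallthru
#2 sub  $2, $0, $4 ; 0/1/65522/9/14/8/8/11
#3 slt  $4, $5, $3 ; 0/1/65522/9/1/8/8/11
#4 bne  $0, $5, L8 ; 0/1/65522/9/1/8/8/11 ; →target
#5 xori  $2, $1, 4 ; 0/1/5/9/1/8/8/11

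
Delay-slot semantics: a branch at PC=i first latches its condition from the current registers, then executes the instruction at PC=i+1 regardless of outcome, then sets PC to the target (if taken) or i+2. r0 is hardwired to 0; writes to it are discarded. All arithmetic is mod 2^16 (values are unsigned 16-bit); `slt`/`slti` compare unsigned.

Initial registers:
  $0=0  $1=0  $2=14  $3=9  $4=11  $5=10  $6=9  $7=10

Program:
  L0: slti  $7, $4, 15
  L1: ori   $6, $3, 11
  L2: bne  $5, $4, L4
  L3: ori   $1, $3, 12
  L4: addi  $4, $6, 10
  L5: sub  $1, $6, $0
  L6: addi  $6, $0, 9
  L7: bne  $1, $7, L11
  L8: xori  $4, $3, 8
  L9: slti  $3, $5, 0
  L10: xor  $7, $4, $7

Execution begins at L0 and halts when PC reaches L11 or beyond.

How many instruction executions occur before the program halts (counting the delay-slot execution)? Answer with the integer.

  step pc=0: slti  $7, $4, 15  regs=(0,0,14,9,11,10,9,1)
  step pc=1: ori   $6, $3, 11  regs=(0,0,14,9,11,10,11,1)
  step pc=2: bne  $5, $4, L4  cond=T  regs=(0,0,14,9,11,10,11,1)
  step pc=3: ori   $1, $3, 12  regs=(0,13,14,9,11,10,11,1)
  step pc=4: addi  $4, $6, 10  regs=(0,13,14,9,21,10,11,1)
  step pc=5: sub  $1, $6, $0  regs=(0,11,14,9,21,10,11,1)
  step pc=6: addi  $6, $0, 9  regs=(0,11,14,9,21,10,9,1)
  step pc=7: bne  $1, $7, L11  cond=T  regs=(0,11,14,9,21,10,9,1)
  step pc=8: xori  $4, $3, 8  regs=(0,11,14,9,1,10,9,1)

9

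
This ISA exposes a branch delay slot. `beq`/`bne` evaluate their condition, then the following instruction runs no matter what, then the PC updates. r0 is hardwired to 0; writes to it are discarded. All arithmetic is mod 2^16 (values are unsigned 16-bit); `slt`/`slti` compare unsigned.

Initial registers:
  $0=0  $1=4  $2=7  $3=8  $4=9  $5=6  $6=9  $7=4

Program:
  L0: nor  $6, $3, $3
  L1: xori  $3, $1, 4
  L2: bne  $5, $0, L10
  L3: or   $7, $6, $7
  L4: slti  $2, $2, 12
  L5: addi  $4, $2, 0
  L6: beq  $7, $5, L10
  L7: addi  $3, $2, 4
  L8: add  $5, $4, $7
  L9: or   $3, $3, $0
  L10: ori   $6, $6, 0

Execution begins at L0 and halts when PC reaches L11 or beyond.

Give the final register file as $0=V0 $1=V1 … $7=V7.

$0=0 $1=4 $2=7 $3=0 $4=9 $5=6 $6=65527 $7=65527

[0] nor  $6, $3, $3  →  {$0:0, $1:4, $2:7, $3:8, $4:9, $5:6, $6:65527, $7:4}
[1] xori  $3, $1, 4  →  {$0:0, $1:4, $2:7, $3:0, $4:9, $5:6, $6:65527, $7:4}
[2] bne  $5, $0, L10  →  {$0:0, $1:4, $2:7, $3:0, $4:9, $5:6, $6:65527, $7:4}  ⟨branch taken⟩
[3] or   $7, $6, $7  →  {$0:0, $1:4, $2:7, $3:0, $4:9, $5:6, $6:65527, $7:65527}
[10] ori   $6, $6, 0  →  {$0:0, $1:4, $2:7, $3:0, $4:9, $5:6, $6:65527, $7:65527}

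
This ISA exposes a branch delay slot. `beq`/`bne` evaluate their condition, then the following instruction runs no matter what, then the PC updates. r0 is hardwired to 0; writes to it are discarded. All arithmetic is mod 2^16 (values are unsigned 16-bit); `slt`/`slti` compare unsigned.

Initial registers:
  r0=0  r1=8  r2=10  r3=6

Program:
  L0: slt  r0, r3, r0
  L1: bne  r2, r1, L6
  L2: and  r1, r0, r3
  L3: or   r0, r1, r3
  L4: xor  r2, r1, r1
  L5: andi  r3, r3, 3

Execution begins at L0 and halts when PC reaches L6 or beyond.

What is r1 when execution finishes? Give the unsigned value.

0

#0 slt  r0, r3, r0 ; 0/8/10/6
#1 bne  r2, r1, L6 ; 0/8/10/6 ; →target
#2 and  r1, r0, r3 ; 0/0/10/6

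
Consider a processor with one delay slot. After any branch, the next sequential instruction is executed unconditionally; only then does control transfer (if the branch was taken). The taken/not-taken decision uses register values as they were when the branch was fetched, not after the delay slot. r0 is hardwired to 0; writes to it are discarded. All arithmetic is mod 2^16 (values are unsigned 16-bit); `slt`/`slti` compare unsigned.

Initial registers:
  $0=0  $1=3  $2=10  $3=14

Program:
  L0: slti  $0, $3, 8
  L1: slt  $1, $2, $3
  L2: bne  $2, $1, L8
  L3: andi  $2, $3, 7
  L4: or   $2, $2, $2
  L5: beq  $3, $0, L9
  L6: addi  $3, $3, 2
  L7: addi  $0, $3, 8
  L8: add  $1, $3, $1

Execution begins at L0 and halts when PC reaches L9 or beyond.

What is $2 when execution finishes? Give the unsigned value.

6

  step pc=0: slti  $0, $3, 8  regs=(0,3,10,14)
  step pc=1: slt  $1, $2, $3  regs=(0,1,10,14)
  step pc=2: bne  $2, $1, L8  cond=T  regs=(0,1,10,14)
  step pc=3: andi  $2, $3, 7  regs=(0,1,6,14)
  step pc=8: add  $1, $3, $1  regs=(0,15,6,14)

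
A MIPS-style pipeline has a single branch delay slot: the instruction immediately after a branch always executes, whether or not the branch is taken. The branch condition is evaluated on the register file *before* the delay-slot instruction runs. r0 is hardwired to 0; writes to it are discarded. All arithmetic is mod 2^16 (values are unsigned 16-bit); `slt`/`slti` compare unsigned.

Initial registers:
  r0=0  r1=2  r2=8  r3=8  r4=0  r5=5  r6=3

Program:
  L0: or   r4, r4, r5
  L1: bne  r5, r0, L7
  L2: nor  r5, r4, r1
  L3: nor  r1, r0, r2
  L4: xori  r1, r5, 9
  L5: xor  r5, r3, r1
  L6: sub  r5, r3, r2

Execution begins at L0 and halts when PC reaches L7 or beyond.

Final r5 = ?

65528

PC=0  or   r4, r4, r5        | r0=0 r1=2 r2=8 r3=8 r4=5 r5=5 r6=3
PC=1  bne  r5, r0, L7        | r0=0 r1=2 r2=8 r3=8 r4=5 r5=5 r6=3  [TAKEN]
PC=2  nor  r5, r4, r1        | r0=0 r1=2 r2=8 r3=8 r4=5 r5=65528 r6=3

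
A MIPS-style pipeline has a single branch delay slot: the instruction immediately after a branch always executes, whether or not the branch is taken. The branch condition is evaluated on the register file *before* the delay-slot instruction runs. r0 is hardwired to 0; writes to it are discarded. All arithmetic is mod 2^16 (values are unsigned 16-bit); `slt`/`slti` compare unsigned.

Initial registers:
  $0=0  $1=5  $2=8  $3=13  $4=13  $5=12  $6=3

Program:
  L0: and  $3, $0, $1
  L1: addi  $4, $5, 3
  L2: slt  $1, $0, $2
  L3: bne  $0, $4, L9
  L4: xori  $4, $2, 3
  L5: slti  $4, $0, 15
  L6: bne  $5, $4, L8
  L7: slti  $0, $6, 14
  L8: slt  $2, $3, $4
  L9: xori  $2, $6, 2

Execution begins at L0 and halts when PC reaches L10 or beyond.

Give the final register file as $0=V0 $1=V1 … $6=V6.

#0 and  $3, $0, $1 ; 0/5/8/0/13/12/3
#1 addi  $4, $5, 3 ; 0/5/8/0/15/12/3
#2 slt  $1, $0, $2 ; 0/1/8/0/15/12/3
#3 bne  $0, $4, L9 ; 0/1/8/0/15/12/3 ; →target
#4 xori  $4, $2, 3 ; 0/1/8/0/11/12/3
#9 xori  $2, $6, 2 ; 0/1/1/0/11/12/3

$0=0 $1=1 $2=1 $3=0 $4=11 $5=12 $6=3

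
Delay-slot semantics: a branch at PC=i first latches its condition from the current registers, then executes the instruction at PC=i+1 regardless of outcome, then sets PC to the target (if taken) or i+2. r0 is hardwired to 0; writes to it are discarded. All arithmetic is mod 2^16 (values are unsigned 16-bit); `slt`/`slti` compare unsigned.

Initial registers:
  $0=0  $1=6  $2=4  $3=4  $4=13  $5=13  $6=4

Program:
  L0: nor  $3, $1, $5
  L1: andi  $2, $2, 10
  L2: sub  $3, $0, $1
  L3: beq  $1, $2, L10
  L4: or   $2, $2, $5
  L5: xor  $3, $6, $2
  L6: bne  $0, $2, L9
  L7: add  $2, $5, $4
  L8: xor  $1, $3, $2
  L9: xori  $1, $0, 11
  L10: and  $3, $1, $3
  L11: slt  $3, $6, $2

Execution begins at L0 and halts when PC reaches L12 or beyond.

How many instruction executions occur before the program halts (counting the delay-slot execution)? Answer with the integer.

PC=0  nor  $3, $1, $5        | $0=0 $1=6 $2=4 $3=65520 $4=13 $5=13 $6=4
PC=1  andi  $2, $2, 10       | $0=0 $1=6 $2=0 $3=65520 $4=13 $5=13 $6=4
PC=2  sub  $3, $0, $1        | $0=0 $1=6 $2=0 $3=65530 $4=13 $5=13 $6=4
PC=3  beq  $1, $2, L10       | $0=0 $1=6 $2=0 $3=65530 $4=13 $5=13 $6=4  [not taken]
PC=4  or   $2, $2, $5        | $0=0 $1=6 $2=13 $3=65530 $4=13 $5=13 $6=4
PC=5  xor  $3, $6, $2        | $0=0 $1=6 $2=13 $3=9 $4=13 $5=13 $6=4
PC=6  bne  $0, $2, L9        | $0=0 $1=6 $2=13 $3=9 $4=13 $5=13 $6=4  [TAKEN]
PC=7  add  $2, $5, $4        | $0=0 $1=6 $2=26 $3=9 $4=13 $5=13 $6=4
PC=9  xori  $1, $0, 11       | $0=0 $1=11 $2=26 $3=9 $4=13 $5=13 $6=4
PC=10 and  $3, $1, $3        | $0=0 $1=11 $2=26 $3=9 $4=13 $5=13 $6=4
PC=11 slt  $3, $6, $2        | $0=0 $1=11 $2=26 $3=1 $4=13 $5=13 $6=4

11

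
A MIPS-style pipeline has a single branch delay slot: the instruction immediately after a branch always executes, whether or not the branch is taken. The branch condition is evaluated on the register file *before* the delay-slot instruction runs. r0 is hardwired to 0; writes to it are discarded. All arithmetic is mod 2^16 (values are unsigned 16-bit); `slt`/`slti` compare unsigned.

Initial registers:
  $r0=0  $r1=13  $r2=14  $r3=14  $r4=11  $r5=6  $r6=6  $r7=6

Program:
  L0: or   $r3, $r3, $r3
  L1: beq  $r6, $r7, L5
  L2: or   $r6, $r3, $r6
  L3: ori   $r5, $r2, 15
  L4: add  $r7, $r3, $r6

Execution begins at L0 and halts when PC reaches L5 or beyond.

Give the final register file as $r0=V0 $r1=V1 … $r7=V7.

$r0=0 $r1=13 $r2=14 $r3=14 $r4=11 $r5=6 $r6=14 $r7=6

  step pc=0: or   $r3, $r3, $r3  regs=(0,13,14,14,11,6,6,6)
  step pc=1: beq  $r6, $r7, L5  cond=T  regs=(0,13,14,14,11,6,6,6)
  step pc=2: or   $r6, $r3, $r6  regs=(0,13,14,14,11,6,14,6)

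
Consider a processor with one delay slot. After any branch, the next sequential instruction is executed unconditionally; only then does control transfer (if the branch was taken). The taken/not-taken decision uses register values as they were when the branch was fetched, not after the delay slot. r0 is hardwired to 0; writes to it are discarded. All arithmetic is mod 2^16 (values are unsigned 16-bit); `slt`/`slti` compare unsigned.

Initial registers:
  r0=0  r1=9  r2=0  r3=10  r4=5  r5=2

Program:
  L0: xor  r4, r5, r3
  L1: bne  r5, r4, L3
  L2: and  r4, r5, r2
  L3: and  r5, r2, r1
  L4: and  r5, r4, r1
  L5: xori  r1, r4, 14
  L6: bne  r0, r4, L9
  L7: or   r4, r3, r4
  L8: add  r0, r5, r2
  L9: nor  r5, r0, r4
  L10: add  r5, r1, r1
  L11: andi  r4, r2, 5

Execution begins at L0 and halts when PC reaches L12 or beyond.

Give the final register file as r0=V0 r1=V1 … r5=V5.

r0=0 r1=14 r2=0 r3=10 r4=0 r5=28

  step pc=0: xor  r4, r5, r3  regs=(0,9,0,10,8,2)
  step pc=1: bne  r5, r4, L3  cond=T  regs=(0,9,0,10,8,2)
  step pc=2: and  r4, r5, r2  regs=(0,9,0,10,0,2)
  step pc=3: and  r5, r2, r1  regs=(0,9,0,10,0,0)
  step pc=4: and  r5, r4, r1  regs=(0,9,0,10,0,0)
  step pc=5: xori  r1, r4, 14  regs=(0,14,0,10,0,0)
  step pc=6: bne  r0, r4, L9  cond=F  regs=(0,14,0,10,0,0)
  step pc=7: or   r4, r3, r4  regs=(0,14,0,10,10,0)
  step pc=8: add  r0, r5, r2  regs=(0,14,0,10,10,0)
  step pc=9: nor  r5, r0, r4  regs=(0,14,0,10,10,65525)
  step pc=10: add  r5, r1, r1  regs=(0,14,0,10,10,28)
  step pc=11: andi  r4, r2, 5  regs=(0,14,0,10,0,28)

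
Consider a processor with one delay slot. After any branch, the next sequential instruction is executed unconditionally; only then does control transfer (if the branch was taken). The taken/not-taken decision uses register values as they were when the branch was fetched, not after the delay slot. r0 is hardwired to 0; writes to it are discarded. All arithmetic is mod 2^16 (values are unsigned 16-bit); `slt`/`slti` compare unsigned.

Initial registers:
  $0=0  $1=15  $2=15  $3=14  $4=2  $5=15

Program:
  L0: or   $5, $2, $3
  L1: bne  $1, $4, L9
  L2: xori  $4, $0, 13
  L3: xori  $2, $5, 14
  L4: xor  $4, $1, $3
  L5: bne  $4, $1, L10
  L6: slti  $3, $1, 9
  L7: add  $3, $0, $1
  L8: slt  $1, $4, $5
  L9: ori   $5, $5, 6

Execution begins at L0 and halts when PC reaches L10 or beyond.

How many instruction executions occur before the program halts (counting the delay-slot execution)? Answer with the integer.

4

#0 or   $5, $2, $3 ; 0/15/15/14/2/15
#1 bne  $1, $4, L9 ; 0/15/15/14/2/15 ; →target
#2 xori  $4, $0, 13 ; 0/15/15/14/13/15
#9 ori   $5, $5, 6 ; 0/15/15/14/13/15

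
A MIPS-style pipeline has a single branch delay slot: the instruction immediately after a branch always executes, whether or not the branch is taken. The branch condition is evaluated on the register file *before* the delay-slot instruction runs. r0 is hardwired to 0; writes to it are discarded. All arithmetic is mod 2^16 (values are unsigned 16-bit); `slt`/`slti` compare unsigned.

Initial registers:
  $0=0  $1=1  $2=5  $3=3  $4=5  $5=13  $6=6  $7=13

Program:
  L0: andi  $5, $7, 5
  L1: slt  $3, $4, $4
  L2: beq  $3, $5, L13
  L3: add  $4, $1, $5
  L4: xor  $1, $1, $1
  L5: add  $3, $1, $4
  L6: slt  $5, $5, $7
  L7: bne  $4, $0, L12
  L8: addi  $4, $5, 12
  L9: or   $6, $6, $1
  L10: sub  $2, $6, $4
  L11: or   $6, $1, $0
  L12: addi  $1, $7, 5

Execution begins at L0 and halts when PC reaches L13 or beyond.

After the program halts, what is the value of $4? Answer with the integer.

13

#0 andi  $5, $7, 5 ; 0/1/5/3/5/5/6/13
#1 slt  $3, $4, $4 ; 0/1/5/0/5/5/6/13
#2 beq  $3, $5, L13 ; 0/1/5/0/5/5/6/13 ; →fallthru
#3 add  $4, $1, $5 ; 0/1/5/0/6/5/6/13
#4 xor  $1, $1, $1 ; 0/0/5/0/6/5/6/13
#5 add  $3, $1, $4 ; 0/0/5/6/6/5/6/13
#6 slt  $5, $5, $7 ; 0/0/5/6/6/1/6/13
#7 bne  $4, $0, L12 ; 0/0/5/6/6/1/6/13 ; →target
#8 addi  $4, $5, 12 ; 0/0/5/6/13/1/6/13
#12 addi  $1, $7, 5 ; 0/18/5/6/13/1/6/13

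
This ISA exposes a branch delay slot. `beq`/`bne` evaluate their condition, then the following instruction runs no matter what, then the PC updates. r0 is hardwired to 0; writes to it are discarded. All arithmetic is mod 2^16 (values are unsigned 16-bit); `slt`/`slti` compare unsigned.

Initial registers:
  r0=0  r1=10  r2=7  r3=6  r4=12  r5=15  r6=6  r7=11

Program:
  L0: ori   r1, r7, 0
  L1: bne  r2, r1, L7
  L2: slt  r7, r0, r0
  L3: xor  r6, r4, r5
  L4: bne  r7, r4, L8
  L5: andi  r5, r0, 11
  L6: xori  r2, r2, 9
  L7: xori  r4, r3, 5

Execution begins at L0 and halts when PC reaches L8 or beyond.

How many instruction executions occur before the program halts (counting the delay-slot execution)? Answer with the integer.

4

#0 ori   r1, r7, 0 ; 0/11/7/6/12/15/6/11
#1 bne  r2, r1, L7 ; 0/11/7/6/12/15/6/11 ; →target
#2 slt  r7, r0, r0 ; 0/11/7/6/12/15/6/0
#7 xori  r4, r3, 5 ; 0/11/7/6/3/15/6/0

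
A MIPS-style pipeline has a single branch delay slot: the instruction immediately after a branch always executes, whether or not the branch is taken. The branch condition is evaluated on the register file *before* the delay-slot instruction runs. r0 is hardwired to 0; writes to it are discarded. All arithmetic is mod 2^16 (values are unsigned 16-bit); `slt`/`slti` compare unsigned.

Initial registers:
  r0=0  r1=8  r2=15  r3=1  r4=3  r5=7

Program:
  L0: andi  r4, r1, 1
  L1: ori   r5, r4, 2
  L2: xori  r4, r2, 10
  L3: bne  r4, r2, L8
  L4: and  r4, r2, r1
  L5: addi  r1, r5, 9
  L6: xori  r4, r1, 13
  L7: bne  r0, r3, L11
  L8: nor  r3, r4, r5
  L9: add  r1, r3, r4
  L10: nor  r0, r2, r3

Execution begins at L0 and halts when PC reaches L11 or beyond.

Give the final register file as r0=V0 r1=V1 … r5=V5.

[0] andi  r4, r1, 1  →  {r0:0, r1:8, r2:15, r3:1, r4:0, r5:7}
[1] ori   r5, r4, 2  →  {r0:0, r1:8, r2:15, r3:1, r4:0, r5:2}
[2] xori  r4, r2, 10  →  {r0:0, r1:8, r2:15, r3:1, r4:5, r5:2}
[3] bne  r4, r2, L8  →  {r0:0, r1:8, r2:15, r3:1, r4:5, r5:2}  ⟨branch taken⟩
[4] and  r4, r2, r1  →  {r0:0, r1:8, r2:15, r3:1, r4:8, r5:2}
[8] nor  r3, r4, r5  →  {r0:0, r1:8, r2:15, r3:65525, r4:8, r5:2}
[9] add  r1, r3, r4  →  {r0:0, r1:65533, r2:15, r3:65525, r4:8, r5:2}
[10] nor  r0, r2, r3  →  {r0:0, r1:65533, r2:15, r3:65525, r4:8, r5:2}

r0=0 r1=65533 r2=15 r3=65525 r4=8 r5=2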